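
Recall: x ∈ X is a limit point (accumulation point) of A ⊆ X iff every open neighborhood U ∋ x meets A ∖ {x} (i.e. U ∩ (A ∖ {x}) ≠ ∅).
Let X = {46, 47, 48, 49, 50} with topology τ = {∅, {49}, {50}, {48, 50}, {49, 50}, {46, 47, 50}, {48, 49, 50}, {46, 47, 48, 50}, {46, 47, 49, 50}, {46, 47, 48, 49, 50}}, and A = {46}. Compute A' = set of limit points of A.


A' = {47}

For each x ∈ X, list the open sets U ∈ τ with x ∈ U, then check whether U ∩ (A ∖ {x}) ≠ ∅ for every such U.
  x = 46: open {46, 47, 50} ∋ x has {46, 47, 50} ∩ (A ∖ {46}) = ∅, so x is NOT a limit point.
  x = 47: opens ∋ x are {46, 47, 50}, {46, 47, 48, 50}, {46, 47, 49, 50}, {46, 47, 48, 49, 50}; each meets A ∖ {47}, so x IS a limit point.
  x = 48: open {48, 50} ∋ x has {48, 50} ∩ (A ∖ {48}) = ∅, so x is NOT a limit point.
  x = 49: open {49} ∋ x has {49} ∩ (A ∖ {49}) = ∅, so x is NOT a limit point.
  x = 50: open {50} ∋ x has {50} ∩ (A ∖ {50}) = ∅, so x is NOT a limit point.
Collecting: A' = {47}.


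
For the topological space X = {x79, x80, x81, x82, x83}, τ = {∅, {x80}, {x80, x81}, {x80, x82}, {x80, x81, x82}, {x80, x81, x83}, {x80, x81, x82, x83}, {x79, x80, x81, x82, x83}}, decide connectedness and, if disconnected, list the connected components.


(X, τ) is connected.

Find clopen sets (U ∈ τ with X ∖ U ∈ τ):
  U = ∅, X ∖ U = {x79, x80, x81, x82, x83} — both open, so U is clopen.
  U = {x79, x80, x81, x82, x83}, X ∖ U = ∅ — both open, so U is clopen.
Only trivial clopens (∅ and X) exist, so (X, τ) is connected.
Compute connected components by grouping points that agree on all clopens:
  component: {x79, x80, x81, x82, x83}


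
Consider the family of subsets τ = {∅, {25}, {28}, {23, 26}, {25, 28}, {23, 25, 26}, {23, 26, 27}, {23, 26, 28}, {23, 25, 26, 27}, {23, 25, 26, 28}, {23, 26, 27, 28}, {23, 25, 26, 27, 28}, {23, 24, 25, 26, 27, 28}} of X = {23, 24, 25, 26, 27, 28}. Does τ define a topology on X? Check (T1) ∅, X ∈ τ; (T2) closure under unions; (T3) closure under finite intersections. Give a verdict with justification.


τ IS a topology on X.

Axiom (T1): ∅ ∈ τ? Yes; X ∈ τ? Yes.
Axiom (T2/T3): check pairwise unions and intersections of members of τ.
All pairwise intersections and unions checked — each lies in τ. Therefore τ satisfies (T1), (T2), (T3): it IS a topology on X.


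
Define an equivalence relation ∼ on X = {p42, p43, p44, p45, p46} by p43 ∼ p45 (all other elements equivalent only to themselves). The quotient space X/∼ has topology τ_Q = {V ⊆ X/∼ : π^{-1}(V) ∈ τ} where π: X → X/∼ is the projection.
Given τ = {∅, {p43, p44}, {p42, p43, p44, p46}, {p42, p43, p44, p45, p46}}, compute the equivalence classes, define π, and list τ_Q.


X/∼ = {[p42], [p43=p45], [p44], [p46]}; |τ_Q| = 2.

Equivalence classes: [p42], [p43=p45], [p44], [p46].
Quotient map π: X → X/∼ sends p42 ↦ [p42], p43 ↦ [p43=p45], p44 ↦ [p44], p45 ↦ [p43=p45], p46 ↦ [p46].
For each subset V ⊆ X/∼, compute π^{-1}(V) ⊆ X and check whether π^{-1}(V) ∈ τ. V is open in τ_Q iff π^{-1}(V) ∈ τ.
  V = {}: π^{-1}(V) = ∅ ∈ τ ✓.
  V = {[p42]}: π^{-1}(V) = {p42} ∉ τ ✗.
  V = {[p43=p45]}: π^{-1}(V) = {p43, p45} ∉ τ ✗.
  V = {[p42], [p43=p45]}: π^{-1}(V) = {p42, p43, p45} ∉ τ ✗.
  V = {[p44]}: π^{-1}(V) = {p44} ∉ τ ✗.
  V = {[p42], [p44]}: π^{-1}(V) = {p42, p44} ∉ τ ✗.
  V = {[p43=p45], [p44]}: π^{-1}(V) = {p43, p44, p45} ∉ τ ✗.
  V = {[p42], [p43=p45], [p44]}: π^{-1}(V) = {p42, p43, p44, p45} ∉ τ ✗.
  V = {[p46]}: π^{-1}(V) = {p46} ∉ τ ✗.
  V = {[p42], [p46]}: π^{-1}(V) = {p42, p46} ∉ τ ✗.
  V = {[p43=p45], [p46]}: π^{-1}(V) = {p43, p45, p46} ∉ τ ✗.
  V = {[p42], [p43=p45], [p46]}: π^{-1}(V) = {p42, p43, p45, p46} ∉ τ ✗.
  V = {[p44], [p46]}: π^{-1}(V) = {p44, p46} ∉ τ ✗.
  V = {[p42], [p44], [p46]}: π^{-1}(V) = {p42, p44, p46} ∉ τ ✗.
  V = {[p43=p45], [p44], [p46]}: π^{-1}(V) = {p43, p44, p45, p46} ∉ τ ✗.
  V = {[p42], [p43=p45], [p44], [p46]}: π^{-1}(V) = {p42, p43, p44, p45, p46} ∈ τ ✓.
Open sets in the quotient: τ_Q = {{}, {[p42], [p43=p45], [p44], [p46]}} (2 elements).


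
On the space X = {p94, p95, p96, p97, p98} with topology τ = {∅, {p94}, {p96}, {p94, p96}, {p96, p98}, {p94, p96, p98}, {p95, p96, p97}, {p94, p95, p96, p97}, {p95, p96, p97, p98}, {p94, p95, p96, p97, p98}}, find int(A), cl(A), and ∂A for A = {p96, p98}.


int(A) = {p96, p98}, cl(A) = {p95, p96, p97, p98}, ∂A = {p95, p97}.

Closed sets in (X, τ) are complements of opens:
  closed(X, τ) = {∅, {p94}, {p98}, {p94, p98}, {p95, p97}, {p94, p95, p97}, {p95, p97, p98}, {p94, p95, p97, p98}, {p95, p96, p97, p98}, {p94, p95, p96, p97, p98}}.
int(A) = ⋃ {U ∈ τ : U ⊆ A}. Opens contained in A: ∅, {p96}, {p96, p98}.
Taking the union of these: int(A) = {p96, p98}.
cl(A) = ⋂ {C closed : A ⊆ C}. Closed sets containing A: {p95, p96, p97, p98}, {p94, p95, p96, p97, p98}.
Intersecting these: cl(A) = {p95, p96, p97, p98}.
∂A = cl(A) ∖ int(A) = {p95, p96, p97, p98} ∖ {p96, p98} = {p95, p97}.


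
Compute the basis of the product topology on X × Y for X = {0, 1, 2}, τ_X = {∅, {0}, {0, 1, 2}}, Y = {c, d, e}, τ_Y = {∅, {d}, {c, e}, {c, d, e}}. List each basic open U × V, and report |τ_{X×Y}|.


Basis B = {∅ × ∅, {0} × {d}, {0} × {c, e}, {0} × {c, d, e}, {0, 1, 2} × {d}, {0, 1, 2} × {c, e}, {0, 1, 2} × {c, d, e}}; |τ_{X×Y}| = 9.

Enumerate products U × V with U ∈ τ_X, V ∈ τ_Y (deduplicated):
  ∅ × ∅ = {} (∅)
  {0} × {d} = {(0,d)}
  {0} × {c, e} = {(0,c), (0,e)}
  {0} × {c, d, e} = {(0,c), (0,d), (0,e)}
  {0, 1, 2} × {d} = {(0,d), (1,d), (2,d)}
  {0, 1, 2} × {c, e} = {(0,c), (0,e), (1,c), (1,e), (2,c), (2,e)}
  {0, 1, 2} × {c, d, e} = {(0,c), (0,d), (0,e), (1,c), (1,d), (1,e), (2,c), (2,d), (2,e)}
These 7 distinct sets form the basis B.
Close under arbitrary unions to get τ_{X×Y}; counting gives |τ_{X×Y}| = 9.


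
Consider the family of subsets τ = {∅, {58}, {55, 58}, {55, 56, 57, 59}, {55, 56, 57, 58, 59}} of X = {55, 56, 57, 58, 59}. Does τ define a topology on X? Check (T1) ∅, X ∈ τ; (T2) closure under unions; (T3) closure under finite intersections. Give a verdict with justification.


τ is NOT a topology on X.

Axiom (T1): ∅ ∈ τ? Yes; X ∈ τ? Yes.
Axiom (T2/T3): check pairwise unions and intersections of members of τ.
Counterexample for (T3): {55, 58} ∩ {55, 56, 57, 59} = {55} ∉ τ. Therefore τ is NOT a topology.


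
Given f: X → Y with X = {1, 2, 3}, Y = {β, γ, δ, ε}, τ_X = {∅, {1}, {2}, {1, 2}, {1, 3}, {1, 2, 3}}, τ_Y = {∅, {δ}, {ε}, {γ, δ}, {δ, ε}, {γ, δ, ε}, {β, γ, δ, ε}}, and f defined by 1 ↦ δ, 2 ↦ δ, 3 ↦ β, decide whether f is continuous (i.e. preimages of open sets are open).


f IS continuous.

Compute f^{-1}(U) for each U ∈ τ_Y:
  U = ∅: f^{-1}(U) = ∅ ∈ τ_X ✓.
  U = {δ}: f^{-1}(U) = {1, 2} ∈ τ_X ✓.
  U = {ε}: f^{-1}(U) = ∅ ∈ τ_X ✓.
  U = {γ, δ}: f^{-1}(U) = {1, 2} ∈ τ_X ✓.
  U = {δ, ε}: f^{-1}(U) = {1, 2} ∈ τ_X ✓.
  U = {γ, δ, ε}: f^{-1}(U) = {1, 2} ∈ τ_X ✓.
  U = {β, γ, δ, ε}: f^{-1}(U) = {1, 2, 3} ∈ τ_X ✓.
Every preimage lies in τ_X, so f IS continuous.


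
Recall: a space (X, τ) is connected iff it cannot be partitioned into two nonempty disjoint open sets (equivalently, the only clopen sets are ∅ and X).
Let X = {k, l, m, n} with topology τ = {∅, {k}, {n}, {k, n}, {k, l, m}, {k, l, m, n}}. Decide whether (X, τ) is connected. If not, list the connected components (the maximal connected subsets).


(X, τ) is disconnected; components = [{n}, {k, l, m}].

Find clopen sets (U ∈ τ with X ∖ U ∈ τ):
  U = ∅, X ∖ U = {k, l, m, n} — both open, so U is clopen.
  U = {n}, X ∖ U = {k, l, m} — both open, so U is clopen.
  U = {k, l, m}, X ∖ U = {n} — both open, so U is clopen.
  U = {k, l, m, n}, X ∖ U = ∅ — both open, so U is clopen.
Nontrivial clopen(s) exist: e.g. {k, l, m}. So (X, τ) is disconnected.
Compute connected components by grouping points that agree on all clopens:
  component: {n}
  component: {k, l, m}


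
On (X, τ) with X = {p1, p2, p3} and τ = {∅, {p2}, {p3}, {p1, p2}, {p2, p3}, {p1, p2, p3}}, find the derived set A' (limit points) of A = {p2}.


A' = {p1}

For each x ∈ X, list the open sets U ∈ τ with x ∈ U, then check whether U ∩ (A ∖ {x}) ≠ ∅ for every such U.
  x = p1: opens ∋ x are {p1, p2}, {p1, p2, p3}; each meets A ∖ {p1}, so x IS a limit point.
  x = p2: open {p2} ∋ x has {p2} ∩ (A ∖ {p2}) = ∅, so x is NOT a limit point.
  x = p3: open {p3} ∋ x has {p3} ∩ (A ∖ {p3}) = ∅, so x is NOT a limit point.
Collecting: A' = {p1}.


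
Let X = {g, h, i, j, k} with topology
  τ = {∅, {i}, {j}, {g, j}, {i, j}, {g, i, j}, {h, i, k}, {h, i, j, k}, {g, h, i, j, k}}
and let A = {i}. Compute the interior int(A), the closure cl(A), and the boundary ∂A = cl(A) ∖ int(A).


int(A) = {i}, cl(A) = {h, i, k}, ∂A = {h, k}.

Closed sets in (X, τ) are complements of opens:
  closed(X, τ) = {∅, {g}, {g, j}, {h, k}, {g, h, k}, {h, i, k}, {g, h, i, k}, {g, h, j, k}, {g, h, i, j, k}}.
int(A) = ⋃ {U ∈ τ : U ⊆ A}. Opens contained in A: ∅, {i}.
Taking the union of these: int(A) = {i}.
cl(A) = ⋂ {C closed : A ⊆ C}. Closed sets containing A: {h, i, k}, {g, h, i, k}, {g, h, i, j, k}.
Intersecting these: cl(A) = {h, i, k}.
∂A = cl(A) ∖ int(A) = {h, i, k} ∖ {i} = {h, k}.


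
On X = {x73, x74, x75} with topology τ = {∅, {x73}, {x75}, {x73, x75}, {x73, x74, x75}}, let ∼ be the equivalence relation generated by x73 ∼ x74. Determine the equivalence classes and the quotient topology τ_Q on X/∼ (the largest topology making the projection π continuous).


X/∼ = {[x73=x74], [x75]}; |τ_Q| = 3.

Equivalence classes: [x73=x74], [x75].
Quotient map π: X → X/∼ sends x73 ↦ [x73=x74], x74 ↦ [x73=x74], x75 ↦ [x75].
For each subset V ⊆ X/∼, compute π^{-1}(V) ⊆ X and check whether π^{-1}(V) ∈ τ. V is open in τ_Q iff π^{-1}(V) ∈ τ.
  V = {}: π^{-1}(V) = ∅ ∈ τ ✓.
  V = {[x73=x74]}: π^{-1}(V) = {x73, x74} ∉ τ ✗.
  V = {[x75]}: π^{-1}(V) = {x75} ∈ τ ✓.
  V = {[x73=x74], [x75]}: π^{-1}(V) = {x73, x74, x75} ∈ τ ✓.
Open sets in the quotient: τ_Q = {{}, {[x75]}, {[x73=x74], [x75]}} (3 elements).


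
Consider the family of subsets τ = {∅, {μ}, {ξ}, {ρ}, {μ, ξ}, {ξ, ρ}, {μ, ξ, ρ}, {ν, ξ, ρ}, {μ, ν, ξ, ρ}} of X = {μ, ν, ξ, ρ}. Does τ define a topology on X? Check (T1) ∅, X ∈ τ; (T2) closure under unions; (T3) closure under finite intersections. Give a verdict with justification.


τ is NOT a topology on X.

Axiom (T1): ∅ ∈ τ? Yes; X ∈ τ? Yes.
Axiom (T2/T3): check pairwise unions and intersections of members of τ.
Counterexample for (T2): {μ} ∪ {ρ} = {μ, ρ} ∉ τ. Therefore τ is NOT a topology.


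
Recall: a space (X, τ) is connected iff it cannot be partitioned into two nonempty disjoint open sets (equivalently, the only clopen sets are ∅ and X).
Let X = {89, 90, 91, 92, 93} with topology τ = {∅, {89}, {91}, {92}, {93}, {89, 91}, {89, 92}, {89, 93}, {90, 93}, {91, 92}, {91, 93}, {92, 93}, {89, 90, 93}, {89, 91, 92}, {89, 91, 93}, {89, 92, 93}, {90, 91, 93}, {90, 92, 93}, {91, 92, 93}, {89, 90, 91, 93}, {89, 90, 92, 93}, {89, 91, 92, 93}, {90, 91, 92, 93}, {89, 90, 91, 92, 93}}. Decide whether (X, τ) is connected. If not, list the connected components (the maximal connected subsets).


(X, τ) is disconnected; components = [{89}, {91}, {92}, {90, 93}].

Find clopen sets (U ∈ τ with X ∖ U ∈ τ):
  U = ∅, X ∖ U = {89, 90, 91, 92, 93} — both open, so U is clopen.
  U = {89}, X ∖ U = {90, 91, 92, 93} — both open, so U is clopen.
  U = {91}, X ∖ U = {89, 90, 92, 93} — both open, so U is clopen.
  U = {92}, X ∖ U = {89, 90, 91, 93} — both open, so U is clopen.
  U = {89, 91}, X ∖ U = {90, 92, 93} — both open, so U is clopen.
  U = {89, 92}, X ∖ U = {90, 91, 93} — both open, so U is clopen.
  U = {90, 93}, X ∖ U = {89, 91, 92} — both open, so U is clopen.
  U = {91, 92}, X ∖ U = {89, 90, 93} — both open, so U is clopen.
  U = {89, 90, 93}, X ∖ U = {91, 92} — both open, so U is clopen.
  U = {89, 91, 92}, X ∖ U = {90, 93} — both open, so U is clopen.
  U = {90, 91, 93}, X ∖ U = {89, 92} — both open, so U is clopen.
  U = {90, 92, 93}, X ∖ U = {89, 91} — both open, so U is clopen.
  U = {89, 90, 91, 93}, X ∖ U = {92} — both open, so U is clopen.
  U = {89, 90, 92, 93}, X ∖ U = {91} — both open, so U is clopen.
  U = {90, 91, 92, 93}, X ∖ U = {89} — both open, so U is clopen.
  U = {89, 90, 91, 92, 93}, X ∖ U = ∅ — both open, so U is clopen.
Nontrivial clopen(s) exist: e.g. {91}. So (X, τ) is disconnected.
Compute connected components by grouping points that agree on all clopens:
  component: {89}
  component: {91}
  component: {92}
  component: {90, 93}


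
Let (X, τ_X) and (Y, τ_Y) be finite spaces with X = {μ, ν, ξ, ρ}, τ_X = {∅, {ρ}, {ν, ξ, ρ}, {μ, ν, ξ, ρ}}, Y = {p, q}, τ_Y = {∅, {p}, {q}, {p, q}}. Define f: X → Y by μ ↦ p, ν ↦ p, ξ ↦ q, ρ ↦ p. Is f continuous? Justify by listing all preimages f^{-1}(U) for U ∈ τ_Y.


f is NOT continuous.

Compute f^{-1}(U) for each U ∈ τ_Y:
  U = ∅: f^{-1}(U) = ∅ ∈ τ_X ✓.
  U = {p}: f^{-1}(U) = {μ, ν, ρ} ∉ τ_X ✗.
  U = {q}: f^{-1}(U) = {ξ} ∉ τ_X ✗.
  U = {p, q}: f^{-1}(U) = {μ, ν, ξ, ρ} ∈ τ_X ✓.
Found U = {p} with f^{-1}(U) = {μ, ν, ρ} not in τ_X. Therefore f is NOT continuous.


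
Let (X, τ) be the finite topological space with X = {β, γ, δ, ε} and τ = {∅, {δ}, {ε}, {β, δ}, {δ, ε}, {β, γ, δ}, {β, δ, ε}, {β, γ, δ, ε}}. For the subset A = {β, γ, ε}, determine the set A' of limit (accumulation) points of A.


A' = {γ}

For each x ∈ X, list the open sets U ∈ τ with x ∈ U, then check whether U ∩ (A ∖ {x}) ≠ ∅ for every such U.
  x = β: open {β, δ} ∋ x has {β, δ} ∩ (A ∖ {β}) = ∅, so x is NOT a limit point.
  x = γ: opens ∋ x are {β, γ, δ}, {β, γ, δ, ε}; each meets A ∖ {γ}, so x IS a limit point.
  x = δ: open {δ} ∋ x has {δ} ∩ (A ∖ {δ}) = ∅, so x is NOT a limit point.
  x = ε: open {ε} ∋ x has {ε} ∩ (A ∖ {ε}) = ∅, so x is NOT a limit point.
Collecting: A' = {γ}.


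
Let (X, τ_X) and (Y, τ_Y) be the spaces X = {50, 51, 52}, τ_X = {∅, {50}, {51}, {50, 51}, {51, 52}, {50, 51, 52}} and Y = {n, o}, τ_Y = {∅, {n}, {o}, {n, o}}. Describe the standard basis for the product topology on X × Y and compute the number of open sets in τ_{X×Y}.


Basis B = {∅ × ∅, {50} × {n}, {50} × {o}, {51} × {n}, {51} × {o}, {50} × {n, o}, {50, 51} × {n}, {50, 51} × {o}, {51} × {n, o}, {51, 52} × {n}, {51, 52} × {o}, {50, 51, 52} × {n}, {50, 51, 52} × {o}, {50, 51} × {n, o}, {51, 52} × {n, o}, {50, 51, 52} × {n, o}}; |τ_{X×Y}| = 36.

Enumerate products U × V with U ∈ τ_X, V ∈ τ_Y (deduplicated):
  ∅ × ∅ = {} (∅)
  {50} × {n} = {(50,n)}
  {50} × {o} = {(50,o)}
  {51} × {n} = {(51,n)}
  {51} × {o} = {(51,o)}
  {50} × {n, o} = {(50,n), (50,o)}
  {50, 51} × {n} = {(50,n), (51,n)}
  {50, 51} × {o} = {(50,o), (51,o)}
  {51} × {n, o} = {(51,n), (51,o)}
  {51, 52} × {n} = {(51,n), (52,n)}
  {51, 52} × {o} = {(51,o), (52,o)}
  {50, 51, 52} × {n} = {(50,n), (51,n), (52,n)}
  {50, 51, 52} × {o} = {(50,o), (51,o), (52,o)}
  {50, 51} × {n, o} = {(50,n), (50,o), (51,n), (51,o)}
  {51, 52} × {n, o} = {(51,n), (51,o), (52,n), (52,o)}
  {50, 51, 52} × {n, o} = {(50,n), (50,o), (51,n), (51,o), (52,n), (52,o)}
These 16 distinct sets form the basis B.
Close under arbitrary unions to get τ_{X×Y}; counting gives |τ_{X×Y}| = 36.


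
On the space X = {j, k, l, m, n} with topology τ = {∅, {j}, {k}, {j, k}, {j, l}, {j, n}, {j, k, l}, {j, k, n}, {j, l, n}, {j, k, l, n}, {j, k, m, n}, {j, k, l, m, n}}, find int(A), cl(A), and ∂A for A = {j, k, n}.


int(A) = {j, k, n}, cl(A) = {j, k, l, m, n}, ∂A = {l, m}.

Closed sets in (X, τ) are complements of opens:
  closed(X, τ) = {∅, {l}, {m}, {k, m}, {l, m}, {m, n}, {k, l, m}, {k, m, n}, {l, m, n}, {j, l, m, n}, {k, l, m, n}, {j, k, l, m, n}}.
int(A) = ⋃ {U ∈ τ : U ⊆ A}. Opens contained in A: ∅, {j}, {k}, {j, k}, {j, n}, {j, k, n}.
Taking the union of these: int(A) = {j, k, n}.
cl(A) = ⋂ {C closed : A ⊆ C}. Closed sets containing A: {j, k, l, m, n}.
Intersecting these: cl(A) = {j, k, l, m, n}.
∂A = cl(A) ∖ int(A) = {j, k, l, m, n} ∖ {j, k, n} = {l, m}.


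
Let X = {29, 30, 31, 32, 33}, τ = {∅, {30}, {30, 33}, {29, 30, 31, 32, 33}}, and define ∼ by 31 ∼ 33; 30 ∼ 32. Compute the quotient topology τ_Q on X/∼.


X/∼ = {[29], [30=32], [31=33]}; |τ_Q| = 2.

Equivalence classes: [29], [30=32], [31=33].
Quotient map π: X → X/∼ sends 29 ↦ [29], 30 ↦ [30=32], 31 ↦ [31=33], 32 ↦ [30=32], 33 ↦ [31=33].
For each subset V ⊆ X/∼, compute π^{-1}(V) ⊆ X and check whether π^{-1}(V) ∈ τ. V is open in τ_Q iff π^{-1}(V) ∈ τ.
  V = {}: π^{-1}(V) = ∅ ∈ τ ✓.
  V = {[29]}: π^{-1}(V) = {29} ∉ τ ✗.
  V = {[30=32]}: π^{-1}(V) = {30, 32} ∉ τ ✗.
  V = {[29], [30=32]}: π^{-1}(V) = {29, 30, 32} ∉ τ ✗.
  V = {[31=33]}: π^{-1}(V) = {31, 33} ∉ τ ✗.
  V = {[29], [31=33]}: π^{-1}(V) = {29, 31, 33} ∉ τ ✗.
  V = {[30=32], [31=33]}: π^{-1}(V) = {30, 31, 32, 33} ∉ τ ✗.
  V = {[29], [30=32], [31=33]}: π^{-1}(V) = {29, 30, 31, 32, 33} ∈ τ ✓.
Open sets in the quotient: τ_Q = {{}, {[29], [30=32], [31=33]}} (2 elements).


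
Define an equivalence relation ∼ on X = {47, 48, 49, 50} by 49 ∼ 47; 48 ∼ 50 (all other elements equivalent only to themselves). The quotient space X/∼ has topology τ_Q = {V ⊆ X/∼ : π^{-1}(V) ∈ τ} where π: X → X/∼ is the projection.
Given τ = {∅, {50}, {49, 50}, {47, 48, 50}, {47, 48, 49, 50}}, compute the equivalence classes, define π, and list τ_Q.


X/∼ = {[47=49], [48=50]}; |τ_Q| = 2.

Equivalence classes: [47=49], [48=50].
Quotient map π: X → X/∼ sends 47 ↦ [47=49], 48 ↦ [48=50], 49 ↦ [47=49], 50 ↦ [48=50].
For each subset V ⊆ X/∼, compute π^{-1}(V) ⊆ X and check whether π^{-1}(V) ∈ τ. V is open in τ_Q iff π^{-1}(V) ∈ τ.
  V = {}: π^{-1}(V) = ∅ ∈ τ ✓.
  V = {[47=49]}: π^{-1}(V) = {47, 49} ∉ τ ✗.
  V = {[48=50]}: π^{-1}(V) = {48, 50} ∉ τ ✗.
  V = {[47=49], [48=50]}: π^{-1}(V) = {47, 48, 49, 50} ∈ τ ✓.
Open sets in the quotient: τ_Q = {{}, {[47=49], [48=50]}} (2 elements).


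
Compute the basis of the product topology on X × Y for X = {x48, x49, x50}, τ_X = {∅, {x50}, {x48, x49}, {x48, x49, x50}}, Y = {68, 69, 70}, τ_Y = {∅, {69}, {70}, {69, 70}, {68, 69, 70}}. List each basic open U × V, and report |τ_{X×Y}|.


Basis B = {∅ × ∅, {x50} × {69}, {x50} × {70}, {x48, x49} × {69}, {x48, x49} × {70}, {x50} × {69, 70}, {x48, x49, x50} × {69}, {x48, x49, x50} × {70}, {x50} × {68, 69, 70}, {x48, x49} × {69, 70}, {x48, x49} × {68, 69, 70}, {x48, x49, x50} × {69, 70}, {x48, x49, x50} × {68, 69, 70}}; |τ_{X×Y}| = 25.

Enumerate products U × V with U ∈ τ_X, V ∈ τ_Y (deduplicated):
  ∅ × ∅ = {} (∅)
  {x50} × {69} = {(x50,69)}
  {x50} × {70} = {(x50,70)}
  {x48, x49} × {69} = {(x48,69), (x49,69)}
  {x48, x49} × {70} = {(x48,70), (x49,70)}
  {x50} × {69, 70} = {(x50,69), (x50,70)}
  {x48, x49, x50} × {69} = {(x48,69), (x49,69), (x50,69)}
  {x48, x49, x50} × {70} = {(x48,70), (x49,70), (x50,70)}
  {x50} × {68, 69, 70} = {(x50,68), (x50,69), (x50,70)}
  {x48, x49} × {69, 70} = {(x48,69), (x48,70), (x49,69), (x49,70)}
  {x48, x49} × {68, 69, 70} = {(x48,68), (x48,69), (x48,70), (x49,68), (x49,69), (x49,70)}
  {x48, x49, x50} × {69, 70} = {(x48,69), (x48,70), (x49,69), (x49,70), (x50,69), (x50,70)}
  {x48, x49, x50} × {68, 69, 70} = {(x48,68), (x48,69), (x48,70), (x49,68), (x49,69), (x49,70), (x50,68), (x50,69), (x50,70)}
These 13 distinct sets form the basis B.
Close under arbitrary unions to get τ_{X×Y}; counting gives |τ_{X×Y}| = 25.


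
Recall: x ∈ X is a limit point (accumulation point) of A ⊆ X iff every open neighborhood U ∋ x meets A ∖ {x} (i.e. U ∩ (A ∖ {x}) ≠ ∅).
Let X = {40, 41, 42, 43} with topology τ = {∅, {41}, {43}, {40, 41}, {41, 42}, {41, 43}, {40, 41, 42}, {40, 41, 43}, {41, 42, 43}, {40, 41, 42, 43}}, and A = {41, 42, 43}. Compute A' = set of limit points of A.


A' = {40, 42}

For each x ∈ X, list the open sets U ∈ τ with x ∈ U, then check whether U ∩ (A ∖ {x}) ≠ ∅ for every such U.
  x = 40: opens ∋ x are {40, 41}, {40, 41, 42}, {40, 41, 43}, {40, 41, 42, 43}; each meets A ∖ {40}, so x IS a limit point.
  x = 41: open {41} ∋ x has {41} ∩ (A ∖ {41}) = ∅, so x is NOT a limit point.
  x = 42: opens ∋ x are {41, 42}, {40, 41, 42}, {41, 42, 43}, {40, 41, 42, 43}; each meets A ∖ {42}, so x IS a limit point.
  x = 43: open {43} ∋ x has {43} ∩ (A ∖ {43}) = ∅, so x is NOT a limit point.
Collecting: A' = {40, 42}.


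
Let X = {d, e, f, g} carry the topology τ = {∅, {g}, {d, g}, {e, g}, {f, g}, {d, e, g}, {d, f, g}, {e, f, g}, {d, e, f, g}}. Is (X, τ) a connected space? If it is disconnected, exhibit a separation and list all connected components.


(X, τ) is connected.

Find clopen sets (U ∈ τ with X ∖ U ∈ τ):
  U = ∅, X ∖ U = {d, e, f, g} — both open, so U is clopen.
  U = {d, e, f, g}, X ∖ U = ∅ — both open, so U is clopen.
Only trivial clopens (∅ and X) exist, so (X, τ) is connected.
Compute connected components by grouping points that agree on all clopens:
  component: {d, e, f, g}


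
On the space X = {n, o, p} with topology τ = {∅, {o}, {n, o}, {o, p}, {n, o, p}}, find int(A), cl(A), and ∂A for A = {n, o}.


int(A) = {n, o}, cl(A) = {n, o, p}, ∂A = {p}.

Closed sets in (X, τ) are complements of opens:
  closed(X, τ) = {∅, {n}, {p}, {n, p}, {n, o, p}}.
int(A) = ⋃ {U ∈ τ : U ⊆ A}. Opens contained in A: ∅, {o}, {n, o}.
Taking the union of these: int(A) = {n, o}.
cl(A) = ⋂ {C closed : A ⊆ C}. Closed sets containing A: {n, o, p}.
Intersecting these: cl(A) = {n, o, p}.
∂A = cl(A) ∖ int(A) = {n, o, p} ∖ {n, o} = {p}.


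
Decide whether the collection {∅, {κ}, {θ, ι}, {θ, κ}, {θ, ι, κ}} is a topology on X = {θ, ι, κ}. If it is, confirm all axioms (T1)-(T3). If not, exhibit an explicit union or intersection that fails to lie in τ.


τ is NOT a topology on X.

Axiom (T1): ∅ ∈ τ? Yes; X ∈ τ? Yes.
Axiom (T2/T3): check pairwise unions and intersections of members of τ.
Counterexample for (T3): {θ, ι} ∩ {θ, κ} = {θ} ∉ τ. Therefore τ is NOT a topology.


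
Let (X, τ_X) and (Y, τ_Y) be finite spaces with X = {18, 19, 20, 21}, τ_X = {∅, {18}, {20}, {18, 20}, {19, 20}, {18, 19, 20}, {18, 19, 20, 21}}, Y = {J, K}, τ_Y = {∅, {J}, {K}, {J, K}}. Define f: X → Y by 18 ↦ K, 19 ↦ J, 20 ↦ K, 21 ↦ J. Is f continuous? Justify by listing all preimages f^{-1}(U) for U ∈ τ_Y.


f is NOT continuous.

Compute f^{-1}(U) for each U ∈ τ_Y:
  U = ∅: f^{-1}(U) = ∅ ∈ τ_X ✓.
  U = {J}: f^{-1}(U) = {19, 21} ∉ τ_X ✗.
  U = {K}: f^{-1}(U) = {18, 20} ∈ τ_X ✓.
  U = {J, K}: f^{-1}(U) = {18, 19, 20, 21} ∈ τ_X ✓.
Found U = {J} with f^{-1}(U) = {19, 21} not in τ_X. Therefore f is NOT continuous.


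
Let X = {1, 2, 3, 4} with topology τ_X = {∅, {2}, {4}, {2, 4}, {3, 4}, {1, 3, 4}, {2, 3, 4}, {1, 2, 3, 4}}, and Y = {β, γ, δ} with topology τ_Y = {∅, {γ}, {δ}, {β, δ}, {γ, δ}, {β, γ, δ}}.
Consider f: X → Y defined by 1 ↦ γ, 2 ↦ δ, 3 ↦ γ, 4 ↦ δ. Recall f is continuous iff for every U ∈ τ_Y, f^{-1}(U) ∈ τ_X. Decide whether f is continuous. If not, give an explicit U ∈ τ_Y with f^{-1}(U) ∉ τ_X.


f is NOT continuous.

Compute f^{-1}(U) for each U ∈ τ_Y:
  U = ∅: f^{-1}(U) = ∅ ∈ τ_X ✓.
  U = {γ}: f^{-1}(U) = {1, 3} ∉ τ_X ✗.
  U = {δ}: f^{-1}(U) = {2, 4} ∈ τ_X ✓.
  U = {β, δ}: f^{-1}(U) = {2, 4} ∈ τ_X ✓.
  U = {γ, δ}: f^{-1}(U) = {1, 2, 3, 4} ∈ τ_X ✓.
  U = {β, γ, δ}: f^{-1}(U) = {1, 2, 3, 4} ∈ τ_X ✓.
Found U = {γ} with f^{-1}(U) = {1, 3} not in τ_X. Therefore f is NOT continuous.


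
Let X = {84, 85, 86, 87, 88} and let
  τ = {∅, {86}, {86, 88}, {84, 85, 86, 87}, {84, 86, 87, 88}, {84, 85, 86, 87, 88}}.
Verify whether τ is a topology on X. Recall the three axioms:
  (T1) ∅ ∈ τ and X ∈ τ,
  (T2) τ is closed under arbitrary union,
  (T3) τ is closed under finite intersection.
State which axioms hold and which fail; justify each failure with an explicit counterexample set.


τ is NOT a topology on X.

Axiom (T1): ∅ ∈ τ? Yes; X ∈ τ? Yes.
Axiom (T2/T3): check pairwise unions and intersections of members of τ.
Counterexample for (T3): {84, 85, 86, 87} ∩ {84, 86, 87, 88} = {84, 86, 87} ∉ τ. Therefore τ is NOT a topology.


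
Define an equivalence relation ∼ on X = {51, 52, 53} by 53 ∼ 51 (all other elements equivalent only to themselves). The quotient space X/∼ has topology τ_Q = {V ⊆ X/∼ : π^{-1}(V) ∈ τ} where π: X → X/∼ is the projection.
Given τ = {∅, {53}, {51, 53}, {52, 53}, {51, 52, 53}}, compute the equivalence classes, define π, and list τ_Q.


X/∼ = {[51=53], [52]}; |τ_Q| = 3.

Equivalence classes: [51=53], [52].
Quotient map π: X → X/∼ sends 51 ↦ [51=53], 52 ↦ [52], 53 ↦ [51=53].
For each subset V ⊆ X/∼, compute π^{-1}(V) ⊆ X and check whether π^{-1}(V) ∈ τ. V is open in τ_Q iff π^{-1}(V) ∈ τ.
  V = {}: π^{-1}(V) = ∅ ∈ τ ✓.
  V = {[51=53]}: π^{-1}(V) = {51, 53} ∈ τ ✓.
  V = {[52]}: π^{-1}(V) = {52} ∉ τ ✗.
  V = {[51=53], [52]}: π^{-1}(V) = {51, 52, 53} ∈ τ ✓.
Open sets in the quotient: τ_Q = {{}, {[51=53]}, {[51=53], [52]}} (3 elements).


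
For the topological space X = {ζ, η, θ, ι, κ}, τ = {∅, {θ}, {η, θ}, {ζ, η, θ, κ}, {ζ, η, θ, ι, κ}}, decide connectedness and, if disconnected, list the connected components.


(X, τ) is connected.

Find clopen sets (U ∈ τ with X ∖ U ∈ τ):
  U = ∅, X ∖ U = {ζ, η, θ, ι, κ} — both open, so U is clopen.
  U = {ζ, η, θ, ι, κ}, X ∖ U = ∅ — both open, so U is clopen.
Only trivial clopens (∅ and X) exist, so (X, τ) is connected.
Compute connected components by grouping points that agree on all clopens:
  component: {ζ, η, θ, ι, κ}


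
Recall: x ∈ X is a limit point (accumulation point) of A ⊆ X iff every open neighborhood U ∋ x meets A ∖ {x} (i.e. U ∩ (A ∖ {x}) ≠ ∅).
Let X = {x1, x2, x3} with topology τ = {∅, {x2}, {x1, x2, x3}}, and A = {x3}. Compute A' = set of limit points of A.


A' = {x1}

For each x ∈ X, list the open sets U ∈ τ with x ∈ U, then check whether U ∩ (A ∖ {x}) ≠ ∅ for every such U.
  x = x1: opens ∋ x are {x1, x2, x3}; each meets A ∖ {x1}, so x IS a limit point.
  x = x2: open {x2} ∋ x has {x2} ∩ (A ∖ {x2}) = ∅, so x is NOT a limit point.
  x = x3: open {x1, x2, x3} ∋ x has {x1, x2, x3} ∩ (A ∖ {x3}) = ∅, so x is NOT a limit point.
Collecting: A' = {x1}.


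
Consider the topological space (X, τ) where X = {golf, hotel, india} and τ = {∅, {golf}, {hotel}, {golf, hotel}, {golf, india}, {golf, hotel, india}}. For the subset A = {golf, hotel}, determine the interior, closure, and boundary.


int(A) = {golf, hotel}, cl(A) = {golf, hotel, india}, ∂A = {india}.

Closed sets in (X, τ) are complements of opens:
  closed(X, τ) = {∅, {hotel}, {india}, {golf, india}, {hotel, india}, {golf, hotel, india}}.
int(A) = ⋃ {U ∈ τ : U ⊆ A}. Opens contained in A: ∅, {golf}, {hotel}, {golf, hotel}.
Taking the union of these: int(A) = {golf, hotel}.
cl(A) = ⋂ {C closed : A ⊆ C}. Closed sets containing A: {golf, hotel, india}.
Intersecting these: cl(A) = {golf, hotel, india}.
∂A = cl(A) ∖ int(A) = {golf, hotel, india} ∖ {golf, hotel} = {india}.


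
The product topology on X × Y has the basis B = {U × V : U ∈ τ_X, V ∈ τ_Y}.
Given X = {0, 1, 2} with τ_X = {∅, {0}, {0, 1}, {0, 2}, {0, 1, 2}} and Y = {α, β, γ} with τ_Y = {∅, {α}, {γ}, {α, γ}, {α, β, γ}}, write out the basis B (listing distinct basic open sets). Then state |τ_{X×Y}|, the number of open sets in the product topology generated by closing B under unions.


Basis B = {∅ × ∅, {0} × {α}, {0} × {γ}, {0} × {α, γ}, {0, 1} × {α}, {0, 2} × {α}, {0, 1} × {γ}, {0, 2} × {γ}, {0} × {α, β, γ}, {0, 1, 2} × {α}, {0, 1, 2} × {γ}, {0, 1} × {α, γ}, {0, 2} × {α, γ}, {0, 1} × {α, β, γ}, {0, 2} × {α, β, γ}, {0, 1, 2} × {α, γ}, {0, 1, 2} × {α, β, γ}}; |τ_{X×Y}| = 50.

Enumerate products U × V with U ∈ τ_X, V ∈ τ_Y (deduplicated):
  ∅ × ∅ = {} (∅)
  {0} × {α} = {(0,α)}
  {0} × {γ} = {(0,γ)}
  {0} × {α, γ} = {(0,α), (0,γ)}
  {0, 1} × {α} = {(0,α), (1,α)}
  {0, 2} × {α} = {(0,α), (2,α)}
  {0, 1} × {γ} = {(0,γ), (1,γ)}
  {0, 2} × {γ} = {(0,γ), (2,γ)}
  {0} × {α, β, γ} = {(0,α), (0,β), (0,γ)}
  {0, 1, 2} × {α} = {(0,α), (1,α), (2,α)}
  {0, 1, 2} × {γ} = {(0,γ), (1,γ), (2,γ)}
  {0, 1} × {α, γ} = {(0,α), (0,γ), (1,α), (1,γ)}
  {0, 2} × {α, γ} = {(0,α), (0,γ), (2,α), (2,γ)}
  {0, 1} × {α, β, γ} = {(0,α), (0,β), (0,γ), (1,α), (1,β), (1,γ)}
  {0, 2} × {α, β, γ} = {(0,α), (0,β), (0,γ), (2,α), (2,β), (2,γ)}
  {0, 1, 2} × {α, γ} = {(0,α), (0,γ), (1,α), (1,γ), (2,α), (2,γ)}
  {0, 1, 2} × {α, β, γ} = {(0,α), (0,β), (0,γ), (1,α), (1,β), (1,γ), (2,α), (2,β), (2,γ)}
These 17 distinct sets form the basis B.
Close under arbitrary unions to get τ_{X×Y}; counting gives |τ_{X×Y}| = 50.


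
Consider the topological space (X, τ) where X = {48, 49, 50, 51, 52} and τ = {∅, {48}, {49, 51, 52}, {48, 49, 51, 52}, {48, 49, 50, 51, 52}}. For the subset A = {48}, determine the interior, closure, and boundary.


int(A) = {48}, cl(A) = {48, 50}, ∂A = {50}.

Closed sets in (X, τ) are complements of opens:
  closed(X, τ) = {∅, {50}, {48, 50}, {49, 50, 51, 52}, {48, 49, 50, 51, 52}}.
int(A) = ⋃ {U ∈ τ : U ⊆ A}. Opens contained in A: ∅, {48}.
Taking the union of these: int(A) = {48}.
cl(A) = ⋂ {C closed : A ⊆ C}. Closed sets containing A: {48, 50}, {48, 49, 50, 51, 52}.
Intersecting these: cl(A) = {48, 50}.
∂A = cl(A) ∖ int(A) = {48, 50} ∖ {48} = {50}.


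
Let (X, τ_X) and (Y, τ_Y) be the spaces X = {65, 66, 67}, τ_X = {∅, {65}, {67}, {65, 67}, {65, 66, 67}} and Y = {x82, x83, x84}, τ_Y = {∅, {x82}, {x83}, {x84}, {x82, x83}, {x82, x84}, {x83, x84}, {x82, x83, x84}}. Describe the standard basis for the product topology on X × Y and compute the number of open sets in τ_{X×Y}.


Basis B = {∅ × ∅, {65} × {x82}, {65} × {x83}, {65} × {x84}, {67} × {x82}, {67} × {x83}, {67} × {x84}, {65} × {x82, x83}, {65} × {x82, x84}, {65, 67} × {x82}, {65} × {x83, x84}, {65, 67} × {x83}, {65, 67} × {x84}, {67} × {x82, x83}, {67} × {x82, x84}, {67} × {x83, x84}, {65} × {x82, x83, x84}, {65, 66, 67} × {x82}, {65, 66, 67} × {x83}, {65, 66, 67} × {x84}, {67} × {x82, x83, x84}, {65, 67} × {x82, x83}, {65, 67} × {x82, x84}, {65, 67} × {x83, x84}, {65, 67} × {x82, x83, x84}, {65, 66, 67} × {x82, x83}, {65, 66, 67} × {x82, x84}, {65, 66, 67} × {x83, x84}, {65, 66, 67} × {x82, x83, x84}}; |τ_{X×Y}| = 125.

Enumerate products U × V with U ∈ τ_X, V ∈ τ_Y (deduplicated):
  ∅ × ∅ = {} (∅)
  {65} × {x82} = {(65,x82)}
  {65} × {x83} = {(65,x83)}
  {65} × {x84} = {(65,x84)}
  {67} × {x82} = {(67,x82)}
  {67} × {x83} = {(67,x83)}
  {67} × {x84} = {(67,x84)}
  {65} × {x82, x83} = {(65,x82), (65,x83)}
  {65} × {x82, x84} = {(65,x82), (65,x84)}
  {65, 67} × {x82} = {(65,x82), (67,x82)}
  {65} × {x83, x84} = {(65,x83), (65,x84)}
  {65, 67} × {x83} = {(65,x83), (67,x83)}
  {65, 67} × {x84} = {(65,x84), (67,x84)}
  {67} × {x82, x83} = {(67,x82), (67,x83)}
  {67} × {x82, x84} = {(67,x82), (67,x84)}
  {67} × {x83, x84} = {(67,x83), (67,x84)}
  {65} × {x82, x83, x84} = {(65,x82), (65,x83), (65,x84)}
  {65, 66, 67} × {x82} = {(65,x82), (66,x82), (67,x82)}
  {65, 66, 67} × {x83} = {(65,x83), (66,x83), (67,x83)}
  {65, 66, 67} × {x84} = {(65,x84), (66,x84), (67,x84)}
  {67} × {x82, x83, x84} = {(67,x82), (67,x83), (67,x84)}
  {65, 67} × {x82, x83} = {(65,x82), (65,x83), (67,x82), (67,x83)}
  {65, 67} × {x82, x84} = {(65,x82), (65,x84), (67,x82), (67,x84)}
  {65, 67} × {x83, x84} = {(65,x83), (65,x84), (67,x83), (67,x84)}
  {65, 67} × {x82, x83, x84} = {(65,x82), (65,x83), (65,x84), (67,x82), (67,x83), (67,x84)}
  {65, 66, 67} × {x82, x83} = {(65,x82), (65,x83), (66,x82), (66,x83), (67,x82), (67,x83)}
  {65, 66, 67} × {x82, x84} = {(65,x82), (65,x84), (66,x82), (66,x84), (67,x82), (67,x84)}
  {65, 66, 67} × {x83, x84} = {(65,x83), (65,x84), (66,x83), (66,x84), (67,x83), (67,x84)}
  {65, 66, 67} × {x82, x83, x84} = {(65,x82), (65,x83), (65,x84), (66,x82), (66,x83), (66,x84), (67,x82), (67,x83), (67,x84)}
These 29 distinct sets form the basis B.
Close under arbitrary unions to get τ_{X×Y}; counting gives |τ_{X×Y}| = 125.


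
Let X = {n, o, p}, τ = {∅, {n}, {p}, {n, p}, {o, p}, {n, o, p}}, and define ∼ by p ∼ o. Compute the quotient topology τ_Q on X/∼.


X/∼ = {[n], [o=p]}; |τ_Q| = 4.

Equivalence classes: [n], [o=p].
Quotient map π: X → X/∼ sends n ↦ [n], o ↦ [o=p], p ↦ [o=p].
For each subset V ⊆ X/∼, compute π^{-1}(V) ⊆ X and check whether π^{-1}(V) ∈ τ. V is open in τ_Q iff π^{-1}(V) ∈ τ.
  V = {}: π^{-1}(V) = ∅ ∈ τ ✓.
  V = {[n]}: π^{-1}(V) = {n} ∈ τ ✓.
  V = {[o=p]}: π^{-1}(V) = {o, p} ∈ τ ✓.
  V = {[n], [o=p]}: π^{-1}(V) = {n, o, p} ∈ τ ✓.
Open sets in the quotient: τ_Q = {{}, {[n]}, {[o=p]}, {[n], [o=p]}} (4 elements).


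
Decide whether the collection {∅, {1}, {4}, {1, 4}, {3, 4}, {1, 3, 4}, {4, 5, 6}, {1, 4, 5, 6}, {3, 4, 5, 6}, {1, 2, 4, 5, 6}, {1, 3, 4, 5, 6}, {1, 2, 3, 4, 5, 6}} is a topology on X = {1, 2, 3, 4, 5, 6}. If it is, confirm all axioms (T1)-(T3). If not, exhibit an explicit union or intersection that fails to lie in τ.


τ IS a topology on X.

Axiom (T1): ∅ ∈ τ? Yes; X ∈ τ? Yes.
Axiom (T2/T3): check pairwise unions and intersections of members of τ.
All pairwise intersections and unions checked — each lies in τ. Therefore τ satisfies (T1), (T2), (T3): it IS a topology on X.


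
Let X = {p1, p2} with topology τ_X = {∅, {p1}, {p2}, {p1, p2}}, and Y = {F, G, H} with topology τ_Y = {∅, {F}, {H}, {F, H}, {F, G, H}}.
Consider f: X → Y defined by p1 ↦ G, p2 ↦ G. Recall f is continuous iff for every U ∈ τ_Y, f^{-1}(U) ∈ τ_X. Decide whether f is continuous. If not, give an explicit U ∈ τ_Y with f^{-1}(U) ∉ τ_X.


f IS continuous.

Compute f^{-1}(U) for each U ∈ τ_Y:
  U = ∅: f^{-1}(U) = ∅ ∈ τ_X ✓.
  U = {F}: f^{-1}(U) = ∅ ∈ τ_X ✓.
  U = {H}: f^{-1}(U) = ∅ ∈ τ_X ✓.
  U = {F, H}: f^{-1}(U) = ∅ ∈ τ_X ✓.
  U = {F, G, H}: f^{-1}(U) = {p1, p2} ∈ τ_X ✓.
Every preimage lies in τ_X, so f IS continuous.


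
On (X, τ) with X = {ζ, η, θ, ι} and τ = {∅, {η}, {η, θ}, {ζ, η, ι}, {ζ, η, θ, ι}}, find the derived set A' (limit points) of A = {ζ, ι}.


A' = {ζ, ι}

For each x ∈ X, list the open sets U ∈ τ with x ∈ U, then check whether U ∩ (A ∖ {x}) ≠ ∅ for every such U.
  x = ζ: opens ∋ x are {ζ, η, ι}, {ζ, η, θ, ι}; each meets A ∖ {ζ}, so x IS a limit point.
  x = η: open {η} ∋ x has {η} ∩ (A ∖ {η}) = ∅, so x is NOT a limit point.
  x = θ: open {η, θ} ∋ x has {η, θ} ∩ (A ∖ {θ}) = ∅, so x is NOT a limit point.
  x = ι: opens ∋ x are {ζ, η, ι}, {ζ, η, θ, ι}; each meets A ∖ {ι}, so x IS a limit point.
Collecting: A' = {ζ, ι}.


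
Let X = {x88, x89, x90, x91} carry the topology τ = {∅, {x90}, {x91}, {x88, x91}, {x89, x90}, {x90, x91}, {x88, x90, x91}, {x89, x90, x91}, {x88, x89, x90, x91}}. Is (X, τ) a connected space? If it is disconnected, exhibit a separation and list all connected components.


(X, τ) is disconnected; components = [{x88, x91}, {x89, x90}].

Find clopen sets (U ∈ τ with X ∖ U ∈ τ):
  U = ∅, X ∖ U = {x88, x89, x90, x91} — both open, so U is clopen.
  U = {x88, x91}, X ∖ U = {x89, x90} — both open, so U is clopen.
  U = {x89, x90}, X ∖ U = {x88, x91} — both open, so U is clopen.
  U = {x88, x89, x90, x91}, X ∖ U = ∅ — both open, so U is clopen.
Nontrivial clopen(s) exist: e.g. {x89, x90}. So (X, τ) is disconnected.
Compute connected components by grouping points that agree on all clopens:
  component: {x88, x91}
  component: {x89, x90}


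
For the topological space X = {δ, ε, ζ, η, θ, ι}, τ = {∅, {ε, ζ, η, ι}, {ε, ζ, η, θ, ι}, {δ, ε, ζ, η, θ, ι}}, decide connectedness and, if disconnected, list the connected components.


(X, τ) is connected.

Find clopen sets (U ∈ τ with X ∖ U ∈ τ):
  U = ∅, X ∖ U = {δ, ε, ζ, η, θ, ι} — both open, so U is clopen.
  U = {δ, ε, ζ, η, θ, ι}, X ∖ U = ∅ — both open, so U is clopen.
Only trivial clopens (∅ and X) exist, so (X, τ) is connected.
Compute connected components by grouping points that agree on all clopens:
  component: {δ, ε, ζ, η, θ, ι}


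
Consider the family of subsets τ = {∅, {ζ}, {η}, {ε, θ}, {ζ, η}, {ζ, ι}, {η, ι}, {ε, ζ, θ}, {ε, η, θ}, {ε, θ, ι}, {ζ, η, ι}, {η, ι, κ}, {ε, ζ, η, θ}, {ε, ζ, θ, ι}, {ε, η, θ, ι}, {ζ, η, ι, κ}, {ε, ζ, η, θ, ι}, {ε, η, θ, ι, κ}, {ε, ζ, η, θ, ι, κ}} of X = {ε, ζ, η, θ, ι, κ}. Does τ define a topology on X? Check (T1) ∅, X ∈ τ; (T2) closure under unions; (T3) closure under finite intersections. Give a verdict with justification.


τ is NOT a topology on X.

Axiom (T1): ∅ ∈ τ? Yes; X ∈ τ? Yes.
Axiom (T2/T3): check pairwise unions and intersections of members of τ.
Counterexample for (T3): {ζ, ι} ∩ {η, ι} = {ι} ∉ τ. Therefore τ is NOT a topology.


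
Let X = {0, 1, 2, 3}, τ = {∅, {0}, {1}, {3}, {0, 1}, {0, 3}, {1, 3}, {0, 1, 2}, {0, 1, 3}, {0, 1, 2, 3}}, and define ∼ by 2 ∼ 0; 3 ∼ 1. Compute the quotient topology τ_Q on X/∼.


X/∼ = {[0=2], [1=3]}; |τ_Q| = 3.

Equivalence classes: [0=2], [1=3].
Quotient map π: X → X/∼ sends 0 ↦ [0=2], 1 ↦ [1=3], 2 ↦ [0=2], 3 ↦ [1=3].
For each subset V ⊆ X/∼, compute π^{-1}(V) ⊆ X and check whether π^{-1}(V) ∈ τ. V is open in τ_Q iff π^{-1}(V) ∈ τ.
  V = {}: π^{-1}(V) = ∅ ∈ τ ✓.
  V = {[0=2]}: π^{-1}(V) = {0, 2} ∉ τ ✗.
  V = {[1=3]}: π^{-1}(V) = {1, 3} ∈ τ ✓.
  V = {[0=2], [1=3]}: π^{-1}(V) = {0, 1, 2, 3} ∈ τ ✓.
Open sets in the quotient: τ_Q = {{}, {[1=3]}, {[0=2], [1=3]}} (3 elements).


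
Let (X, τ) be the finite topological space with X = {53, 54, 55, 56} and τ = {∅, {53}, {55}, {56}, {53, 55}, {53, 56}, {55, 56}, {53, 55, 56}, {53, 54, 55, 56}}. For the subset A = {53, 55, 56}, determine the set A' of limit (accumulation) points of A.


A' = {54}

For each x ∈ X, list the open sets U ∈ τ with x ∈ U, then check whether U ∩ (A ∖ {x}) ≠ ∅ for every such U.
  x = 53: open {53} ∋ x has {53} ∩ (A ∖ {53}) = ∅, so x is NOT a limit point.
  x = 54: opens ∋ x are {53, 54, 55, 56}; each meets A ∖ {54}, so x IS a limit point.
  x = 55: open {55} ∋ x has {55} ∩ (A ∖ {55}) = ∅, so x is NOT a limit point.
  x = 56: open {56} ∋ x has {56} ∩ (A ∖ {56}) = ∅, so x is NOT a limit point.
Collecting: A' = {54}.


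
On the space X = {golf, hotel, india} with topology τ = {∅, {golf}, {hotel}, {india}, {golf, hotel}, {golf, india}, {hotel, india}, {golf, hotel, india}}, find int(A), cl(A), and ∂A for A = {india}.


int(A) = {india}, cl(A) = {india}, ∂A = ∅.

Closed sets in (X, τ) are complements of opens:
  closed(X, τ) = {∅, {golf}, {hotel}, {india}, {golf, hotel}, {golf, india}, {hotel, india}, {golf, hotel, india}}.
int(A) = ⋃ {U ∈ τ : U ⊆ A}. Opens contained in A: ∅, {india}.
Taking the union of these: int(A) = {india}.
cl(A) = ⋂ {C closed : A ⊆ C}. Closed sets containing A: {india}, {golf, india}, {hotel, india}, {golf, hotel, india}.
Intersecting these: cl(A) = {india}.
∂A = cl(A) ∖ int(A) = {india} ∖ {india} = ∅.
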